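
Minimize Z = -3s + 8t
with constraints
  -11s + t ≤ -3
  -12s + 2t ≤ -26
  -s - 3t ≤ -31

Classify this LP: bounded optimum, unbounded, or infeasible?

From the feasible point (70/19, 173/19), moving in the direction (3, -1) keeps every constraint satisfied while Z decreases without bound.

unbounded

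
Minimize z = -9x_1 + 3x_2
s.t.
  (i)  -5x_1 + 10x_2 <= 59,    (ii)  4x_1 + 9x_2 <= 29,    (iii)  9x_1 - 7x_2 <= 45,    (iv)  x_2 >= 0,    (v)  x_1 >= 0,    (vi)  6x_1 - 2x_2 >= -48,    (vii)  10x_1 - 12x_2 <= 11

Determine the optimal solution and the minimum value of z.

Extreme points and z = -9x_1 + 3x_2:
  (0, 29/9) → z = 29/3
  (149/46, 41/23) → z = -1095/46
  (0, 0) → z = 0
  (11/10, 0) → z = -99/10

At the optimal vertex, 4x_1 + 9x_2 = 29 and 10x_1 - 12x_2 = 11.
Solving simultaneously gives x_1 = 149/46, x_2 = 41/23.

x_1 = 149/46, x_2 = 41/23, minimum z = -1095/46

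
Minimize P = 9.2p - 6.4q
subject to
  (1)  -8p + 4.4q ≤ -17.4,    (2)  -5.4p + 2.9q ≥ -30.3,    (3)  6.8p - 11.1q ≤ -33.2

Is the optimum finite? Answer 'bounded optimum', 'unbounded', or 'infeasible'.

Vertices and P = 9.2p - 6.4q:
  (4143/28, 3711/14) → P = -23463/70
  (16961/2944, 4799/736) → P = 82967/7360
  (43261/4022, 19266/2011) → P = 378491/10055
The feasible region has finitely many vertices and no improving ray; the minimum is -23463/70 at (4143/28, 3711/14).

bounded optimum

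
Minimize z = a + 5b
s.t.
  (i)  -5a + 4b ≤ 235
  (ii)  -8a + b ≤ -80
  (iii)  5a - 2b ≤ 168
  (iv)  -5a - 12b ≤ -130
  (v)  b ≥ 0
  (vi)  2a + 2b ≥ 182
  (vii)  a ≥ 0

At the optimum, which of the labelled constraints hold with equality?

(iii) and (vi)

Extreme points and z = a + 5b:
  (185/9, 760/9) → z = 3985/9
  (571/5, 403/2) → z = 11217/10
  (19, 72) → z = 379
  (50, 41) → z = 255

The minimum is at (50, 41). Substituting into each constraint, equality holds for (iii) and (vi); the remaining constraints have slack.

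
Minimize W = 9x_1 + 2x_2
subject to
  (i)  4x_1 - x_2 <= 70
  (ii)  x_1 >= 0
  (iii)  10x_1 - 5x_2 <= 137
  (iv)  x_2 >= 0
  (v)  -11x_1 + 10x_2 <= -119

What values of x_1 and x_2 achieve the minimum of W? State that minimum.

x_1 = 119/11, x_2 = 0, minimum W = 1071/11

Extreme points and W = 9x_1 + 2x_2:
  (137/10, 0) → W = 1233/10
  (155/9, 317/45) → W = 7609/45
  (119/11, 0) → W = 1071/11

At the optimal vertex, x_2 = 0 and -11x_1 + 10x_2 = -119.
Solving simultaneously gives x_1 = 119/11, x_2 = 0.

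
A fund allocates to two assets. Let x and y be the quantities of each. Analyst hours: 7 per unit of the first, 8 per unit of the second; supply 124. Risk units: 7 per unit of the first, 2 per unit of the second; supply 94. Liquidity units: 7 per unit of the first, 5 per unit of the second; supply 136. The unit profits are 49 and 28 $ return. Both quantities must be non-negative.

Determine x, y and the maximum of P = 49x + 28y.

x = 12, y = 5, maximum P = 728

Vertices and P = 49x + 28y:
  (0, 0) → P = 0
  (0, 31/2) → P = 434
  (94/7, 0) → P = 658
  (12, 5) → P = 728

The optimum lies where 7x + 8y = 124 and 7x + 2y = 94.
Solving simultaneously gives x = 12, y = 5.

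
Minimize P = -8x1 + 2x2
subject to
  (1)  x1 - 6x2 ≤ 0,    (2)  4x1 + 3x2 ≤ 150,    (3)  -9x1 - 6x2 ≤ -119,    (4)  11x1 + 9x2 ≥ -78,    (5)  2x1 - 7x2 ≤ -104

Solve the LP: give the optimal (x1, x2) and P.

The binding constraints are 4x1 + 3x2 = 150 and 2x1 - 7x2 = -104.
Solving simultaneously gives x1 = 369/17, x2 = 358/17.

x1 = 369/17, x2 = 358/17, minimum P = -2236/17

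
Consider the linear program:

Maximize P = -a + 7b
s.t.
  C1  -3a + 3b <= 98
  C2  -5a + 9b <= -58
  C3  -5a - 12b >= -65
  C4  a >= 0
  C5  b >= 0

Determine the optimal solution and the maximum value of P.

a = 61/5, b = 1/3, maximum P = -148/15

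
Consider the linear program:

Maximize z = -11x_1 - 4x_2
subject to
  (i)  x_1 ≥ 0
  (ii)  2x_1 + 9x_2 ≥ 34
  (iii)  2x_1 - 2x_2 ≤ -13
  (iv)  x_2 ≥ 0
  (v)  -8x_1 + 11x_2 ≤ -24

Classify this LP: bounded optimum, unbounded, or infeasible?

The boundaries x_1 = 0 and 2x_1 - 2x_2 = -13 meet at (0, 13/2), but that point violates -8x_1 + 11x_2 ≤ -24. Every candidate vertex is excluded by some other constraint, so the feasible region is empty.

infeasible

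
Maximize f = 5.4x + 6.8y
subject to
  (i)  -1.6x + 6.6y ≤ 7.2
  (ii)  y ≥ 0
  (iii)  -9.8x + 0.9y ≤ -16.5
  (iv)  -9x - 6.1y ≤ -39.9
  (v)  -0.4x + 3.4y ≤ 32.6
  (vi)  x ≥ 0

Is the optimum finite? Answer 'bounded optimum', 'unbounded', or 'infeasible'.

unbounded

From the feasible point (10971/3458, 3216/1729), moving in the direction (3.4, 0.4) keeps every constraint satisfied while f increases without bound.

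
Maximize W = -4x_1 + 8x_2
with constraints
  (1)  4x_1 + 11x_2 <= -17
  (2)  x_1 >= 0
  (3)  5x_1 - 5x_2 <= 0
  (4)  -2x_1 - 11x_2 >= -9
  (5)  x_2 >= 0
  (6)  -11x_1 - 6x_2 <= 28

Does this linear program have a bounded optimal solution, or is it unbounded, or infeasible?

The boundaries x_1 = 0 and 5x_1 - 5x_2 = 0 meet at (0, 0), but that point violates 4x_1 + 11x_2 ≤ -17. Every candidate vertex is excluded by some other constraint, so the feasible region is empty.

infeasible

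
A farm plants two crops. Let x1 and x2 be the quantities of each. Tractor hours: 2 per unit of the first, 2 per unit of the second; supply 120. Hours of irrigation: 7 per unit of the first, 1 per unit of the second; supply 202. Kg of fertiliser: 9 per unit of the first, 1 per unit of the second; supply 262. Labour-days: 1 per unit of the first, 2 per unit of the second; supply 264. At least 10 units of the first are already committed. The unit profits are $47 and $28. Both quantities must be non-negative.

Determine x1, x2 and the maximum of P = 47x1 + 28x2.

x1 = 71/3, x2 = 109/3, maximum P = 6389/3

At the optimal vertex, 2x1 + 2x2 = 120 and 7x1 + x2 = 202.
Solving simultaneously gives x1 = 71/3, x2 = 109/3.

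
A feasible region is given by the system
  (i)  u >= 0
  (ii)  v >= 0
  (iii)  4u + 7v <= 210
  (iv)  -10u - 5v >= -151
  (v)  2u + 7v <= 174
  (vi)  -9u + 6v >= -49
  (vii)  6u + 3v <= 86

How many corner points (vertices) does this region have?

The feasible vertices (each the meet of two boundaries and inside every other half-plane) are:
  (0, 0)
  (0, 174/7)
  (49/9, 0)
  (20/9, 218/9)
  (221/21, 160/21)

5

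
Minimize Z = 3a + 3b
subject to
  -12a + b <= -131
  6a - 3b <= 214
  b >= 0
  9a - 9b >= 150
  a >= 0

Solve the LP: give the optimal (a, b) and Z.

a = 50/3, b = 0, minimum Z = 50

The binding constraints are b = 0 and 9a - 9b = 150.
Solving simultaneously gives a = 50/3, b = 0.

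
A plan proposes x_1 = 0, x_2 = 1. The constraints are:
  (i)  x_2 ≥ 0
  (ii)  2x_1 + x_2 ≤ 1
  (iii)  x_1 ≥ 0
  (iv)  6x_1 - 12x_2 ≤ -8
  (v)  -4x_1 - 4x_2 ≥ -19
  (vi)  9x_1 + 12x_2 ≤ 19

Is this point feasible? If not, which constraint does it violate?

feasible

(i): 1 ≥ 0 ✓
(ii): 1 ≤ 1 ✓
(iii): 0 ≥ 0 ✓
(iv): -12 ≤ -8 ✓
(v): -4 ≥ -19 ✓
(vi): 12 ≤ 19 ✓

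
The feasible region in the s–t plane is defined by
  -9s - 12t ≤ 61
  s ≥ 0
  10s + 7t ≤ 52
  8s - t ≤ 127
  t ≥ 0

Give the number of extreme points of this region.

3

Intersecting each pair of boundary lines and keeping only the points that satisfy every inequality leaves:
  (0, 52/7)
  (0, 0)
  (26/5, 0)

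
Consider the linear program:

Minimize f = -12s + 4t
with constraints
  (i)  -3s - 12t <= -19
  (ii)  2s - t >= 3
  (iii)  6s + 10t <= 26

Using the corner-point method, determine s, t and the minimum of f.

s = 61/21, t = 6/7, minimum f = -220/7

Feasible corners and f = -12s + 4t:
  (55/27, 29/27) → f = -544/27
  (61/21, 6/7) → f = -220/7
  (28/13, 17/13) → f = -268/13

The optimum lies where -3s - 12t = -19 and 6s + 10t = 26.
Solving simultaneously gives s = 61/21, t = 6/7.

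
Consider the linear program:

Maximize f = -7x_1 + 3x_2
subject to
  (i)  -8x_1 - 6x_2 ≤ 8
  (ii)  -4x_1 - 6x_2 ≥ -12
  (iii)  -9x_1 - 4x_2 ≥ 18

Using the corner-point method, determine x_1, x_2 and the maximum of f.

Extreme points and f = -7x_1 + 3x_2:
  (-5, 16/3) → f = 51
  (-38/11, 36/11) → f = 34
  (-78/19, 90/19) → f = 816/19

The binding constraints are -8x_1 - 6x_2 = 8 and -4x_1 - 6x_2 = -12.
Solving simultaneously gives x_1 = -5, x_2 = 16/3.

x_1 = -5, x_2 = 16/3, maximum f = 51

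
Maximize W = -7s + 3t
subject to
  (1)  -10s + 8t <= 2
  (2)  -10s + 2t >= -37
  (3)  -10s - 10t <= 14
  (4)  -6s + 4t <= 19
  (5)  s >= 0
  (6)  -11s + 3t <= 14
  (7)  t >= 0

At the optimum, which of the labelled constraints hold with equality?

(1) and (5)

Corner points and W = -7s + 3t:
  (5, 13/2) → W = -31/2
  (0, 1/4) → W = 3/4
  (37/10, 0) → W = -259/10
  (0, 0) → W = 0

The maximum is at (0, 1/4). Substituting into each constraint, equality holds for (1) and (5); the remaining constraints have slack.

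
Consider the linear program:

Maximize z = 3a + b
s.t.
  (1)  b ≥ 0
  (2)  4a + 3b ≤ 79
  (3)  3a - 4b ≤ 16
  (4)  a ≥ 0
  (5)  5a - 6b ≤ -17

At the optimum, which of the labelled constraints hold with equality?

(2) and (5)

Feasible corners and z = 3a + b:
  (0, 79/3) → z = 79/3
  (141/13, 463/39) → z = 1732/39
  (0, 17/6) → z = 17/6

The maximum is at (141/13, 463/39). Substituting into each constraint, equality holds for (2) and (5); the remaining constraints have slack.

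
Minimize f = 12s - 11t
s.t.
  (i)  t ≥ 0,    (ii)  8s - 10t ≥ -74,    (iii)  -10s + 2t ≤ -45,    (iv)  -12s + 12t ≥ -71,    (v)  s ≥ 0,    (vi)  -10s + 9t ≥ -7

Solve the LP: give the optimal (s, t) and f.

s = 299/42, t = 275/21, minimum f = -1231/21

Feasible corners and f = 12s - 11t:
  (299/42, 275/21) → f = -1231/21
  (184/7, 199/7) → f = 19/7
  (391/70, 38/7) → f = 256/35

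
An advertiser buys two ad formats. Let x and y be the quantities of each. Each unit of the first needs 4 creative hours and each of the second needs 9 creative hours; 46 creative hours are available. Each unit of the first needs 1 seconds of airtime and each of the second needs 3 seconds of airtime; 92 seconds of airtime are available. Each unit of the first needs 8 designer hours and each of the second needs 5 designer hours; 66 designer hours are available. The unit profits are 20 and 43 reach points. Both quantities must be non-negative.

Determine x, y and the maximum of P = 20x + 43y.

Extreme points and P = 20x + 43y:
  (0, 0) → P = 0
  (0, 46/9) → P = 1978/9
  (33/4, 0) → P = 165
  (7, 2) → P = 226

x = 7, y = 2, maximum P = 226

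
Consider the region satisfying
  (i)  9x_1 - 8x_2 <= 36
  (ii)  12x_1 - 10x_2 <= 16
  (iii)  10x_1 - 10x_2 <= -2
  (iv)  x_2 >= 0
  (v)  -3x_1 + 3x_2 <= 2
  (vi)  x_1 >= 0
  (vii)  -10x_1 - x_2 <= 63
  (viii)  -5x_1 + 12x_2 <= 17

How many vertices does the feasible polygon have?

4

Intersecting each pair of boundary lines and keeping only the points that satisfy every inequality leaves:
  (0, 1/5)
  (73/35, 16/7)
  (0, 2/3)
  (9/7, 41/21)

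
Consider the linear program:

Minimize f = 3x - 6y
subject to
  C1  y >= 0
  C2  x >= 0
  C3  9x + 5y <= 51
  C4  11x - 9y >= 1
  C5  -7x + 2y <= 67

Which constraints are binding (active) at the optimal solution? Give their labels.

Extreme points and f = 3x - 6y:
  (17/3, 0) → f = 17
  (1/11, 0) → f = 3/11
  (58/17, 69/17) → f = -240/17

The minimum is at (58/17, 69/17). Substituting into each constraint, equality holds for C3 and C4; the remaining constraints have slack.

C3 and C4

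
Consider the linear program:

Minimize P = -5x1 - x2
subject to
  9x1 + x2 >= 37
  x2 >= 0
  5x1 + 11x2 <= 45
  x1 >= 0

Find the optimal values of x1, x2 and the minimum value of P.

x1 = 9, x2 = 0, minimum P = -45

The optimum lies where x2 = 0 and 5x1 + 11x2 = 45.
Solving simultaneously gives x1 = 9, x2 = 0.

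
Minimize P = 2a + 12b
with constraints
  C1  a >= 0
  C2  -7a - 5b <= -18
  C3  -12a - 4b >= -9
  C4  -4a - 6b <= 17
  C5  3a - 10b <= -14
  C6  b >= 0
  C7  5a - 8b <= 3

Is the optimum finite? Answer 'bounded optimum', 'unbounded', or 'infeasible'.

infeasible

The boundaries a = 0 and -7a - 5b = -18 meet at (0, 18/5), but that point violates -12a - 4b ≥ -9. Every candidate vertex is excluded by some other constraint, so the feasible region is empty.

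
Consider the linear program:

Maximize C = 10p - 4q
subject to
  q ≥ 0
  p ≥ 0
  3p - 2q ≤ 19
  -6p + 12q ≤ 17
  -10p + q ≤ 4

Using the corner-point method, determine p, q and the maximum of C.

Corner points and C = 10p - 4q:
  (0, 0) → C = 0
  (19/3, 0) → C = 190/3
  (0, 17/12) → C = -17/3
  (131/12, 55/8) → C = 245/3

p = 131/12, q = 55/8, maximum C = 245/3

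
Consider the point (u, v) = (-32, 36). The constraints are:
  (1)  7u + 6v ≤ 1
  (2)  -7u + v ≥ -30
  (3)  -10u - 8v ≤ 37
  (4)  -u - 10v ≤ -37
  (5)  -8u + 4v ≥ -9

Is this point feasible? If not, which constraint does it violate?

(1): -8 ≤ 1 ✓
(2): 260 ≥ -30 ✓
(3): 32 ≤ 37 ✓
(4): -328 ≤ -37 ✓
(5): 400 ≥ -9 ✓

feasible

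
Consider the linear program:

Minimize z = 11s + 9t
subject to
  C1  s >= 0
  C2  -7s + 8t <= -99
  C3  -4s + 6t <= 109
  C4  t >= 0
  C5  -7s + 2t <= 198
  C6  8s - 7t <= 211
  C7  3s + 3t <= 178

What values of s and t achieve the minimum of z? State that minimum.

s = 99/7, t = 0, minimum z = 1089/7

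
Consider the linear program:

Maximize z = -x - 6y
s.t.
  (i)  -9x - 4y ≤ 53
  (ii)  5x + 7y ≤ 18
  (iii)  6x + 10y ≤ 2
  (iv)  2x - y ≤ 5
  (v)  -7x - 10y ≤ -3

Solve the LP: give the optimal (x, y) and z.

x = 53/27, y = -29/27, maximum z = 121/27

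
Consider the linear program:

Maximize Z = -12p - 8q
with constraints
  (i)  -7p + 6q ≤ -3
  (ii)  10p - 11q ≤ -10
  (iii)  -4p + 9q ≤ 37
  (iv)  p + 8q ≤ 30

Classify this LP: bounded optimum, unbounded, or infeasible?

infeasible

The boundaries -7p + 6q = -3 and 10p - 11q = -10 meet at (93/17, 100/17), but that point violates p + 8q ≤ 30. Every candidate vertex is excluded by some other constraint, so the feasible region is empty.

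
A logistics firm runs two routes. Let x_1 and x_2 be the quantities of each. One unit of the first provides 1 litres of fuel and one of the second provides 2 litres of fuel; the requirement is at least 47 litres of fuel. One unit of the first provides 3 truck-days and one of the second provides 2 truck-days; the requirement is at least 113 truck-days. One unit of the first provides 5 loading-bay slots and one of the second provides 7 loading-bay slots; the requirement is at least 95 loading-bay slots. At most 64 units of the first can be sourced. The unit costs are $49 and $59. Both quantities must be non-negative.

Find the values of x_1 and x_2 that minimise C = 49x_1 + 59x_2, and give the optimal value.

Corner points and C = 49x_1 + 59x_2:
  (0, 113/2) → C = 6667/2
  (47, 0) → C = 2303
  (64, 0) → C = 3136
  (33, 7) → C = 2030
The feasible region is unbounded (it extends along (0, 1)), but C strictly increases along every unbounded feasible direction, so there is no improving ray and the minimum is attained at a vertex.

x_1 = 33, x_2 = 7, minimum C = 2030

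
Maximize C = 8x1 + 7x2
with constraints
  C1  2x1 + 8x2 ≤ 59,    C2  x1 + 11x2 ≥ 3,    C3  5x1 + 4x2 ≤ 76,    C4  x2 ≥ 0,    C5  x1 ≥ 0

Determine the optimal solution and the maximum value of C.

At the optimal vertex, 2x1 + 8x2 = 59 and 5x1 + 4x2 = 76.
Solving simultaneously gives x1 = 93/8, x2 = 143/32.

x1 = 93/8, x2 = 143/32, maximum C = 3977/32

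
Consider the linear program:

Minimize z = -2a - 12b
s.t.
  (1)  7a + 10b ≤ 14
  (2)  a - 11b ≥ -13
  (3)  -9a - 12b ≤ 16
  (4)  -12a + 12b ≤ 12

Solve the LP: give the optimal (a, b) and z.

Feasible corners and z = -2a - 12b:
  (8/29, 35/29) → z = -436/29
  (1/5, 6/5) → z = -74/5
  (-4/3, -1/3) → z = 20/3
The feasible region is unbounded (it extends along (4, -3), (10, -7)), but z strictly increases along every unbounded feasible direction, so there is no improving ray and the minimum is attained at a vertex.

a = 8/29, b = 35/29, minimum z = -436/29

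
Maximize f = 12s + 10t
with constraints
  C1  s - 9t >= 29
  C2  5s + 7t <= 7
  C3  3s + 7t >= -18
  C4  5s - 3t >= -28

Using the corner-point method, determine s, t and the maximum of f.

Corner points and f = 12s + 10t:
  (133/26, -69/26) → f = 453/13
  (41/34, -105/34) → f = -279/17
  (25/2, -111/14) → f = 495/7

s = 25/2, t = -111/14, maximum f = 495/7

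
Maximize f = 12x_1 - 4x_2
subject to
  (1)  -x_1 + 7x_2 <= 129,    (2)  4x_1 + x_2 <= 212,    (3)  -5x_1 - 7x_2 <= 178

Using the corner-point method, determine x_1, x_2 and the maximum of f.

Corner points and f = 12x_1 - 4x_2:
  (1355/29, 728/29) → f = 13348/29
  (-307/6, 467/42) → f = -13828/21
  (1662/23, -1772/23) → f = 27032/23

The optimum lies where 4x_1 + x_2 = 212 and -5x_1 - 7x_2 = 178.
Solving simultaneously gives x_1 = 1662/23, x_2 = -1772/23.

x_1 = 1662/23, x_2 = -1772/23, maximum f = 27032/23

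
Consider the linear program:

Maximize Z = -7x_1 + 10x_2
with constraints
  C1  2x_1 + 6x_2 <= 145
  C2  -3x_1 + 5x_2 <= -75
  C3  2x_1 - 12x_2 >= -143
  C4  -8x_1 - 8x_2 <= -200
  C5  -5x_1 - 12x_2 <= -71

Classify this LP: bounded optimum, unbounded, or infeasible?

Feasible corners and Z = -7x_1 + 10x_2:
  (1175/28, 285/28) → Z = -5375/28
  (25, 0) → Z = -175
  (229/7, -54/7) → Z = -2143/7
The feasible region has finitely many vertices and no improving ray; the maximum is -175 at (25, 0).

bounded optimum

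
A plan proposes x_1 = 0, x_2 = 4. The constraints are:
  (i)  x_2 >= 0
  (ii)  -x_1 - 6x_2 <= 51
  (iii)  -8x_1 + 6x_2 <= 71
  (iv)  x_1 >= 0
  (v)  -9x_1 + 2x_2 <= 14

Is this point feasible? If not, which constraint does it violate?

(i): 4 ≥ 0 ✓
(ii): -24 ≤ 51 ✓
(iii): 24 ≤ 71 ✓
(iv): 0 ≥ 0 ✓
(v): 8 ≤ 14 ✓

feasible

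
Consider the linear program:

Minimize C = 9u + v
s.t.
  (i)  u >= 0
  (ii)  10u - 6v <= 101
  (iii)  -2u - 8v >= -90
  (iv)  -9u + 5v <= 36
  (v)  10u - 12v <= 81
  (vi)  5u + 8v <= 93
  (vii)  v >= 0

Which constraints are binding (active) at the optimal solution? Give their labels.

(i) and (vii)

Vertices and C = 9u + v:
  (0, 36/5) → C = 36/5
  (0, 0) → C = 0
  (121/10, 10/3) → C = 3367/30
  (683/55, 85/22) → C = 12719/110
  (177/97, 1017/97) → C = 2610/97
  (81/10, 0) → C = 729/10

The minimum is at (0, 0). Substituting into each constraint, equality holds for (i) and (vii); the remaining constraints have slack.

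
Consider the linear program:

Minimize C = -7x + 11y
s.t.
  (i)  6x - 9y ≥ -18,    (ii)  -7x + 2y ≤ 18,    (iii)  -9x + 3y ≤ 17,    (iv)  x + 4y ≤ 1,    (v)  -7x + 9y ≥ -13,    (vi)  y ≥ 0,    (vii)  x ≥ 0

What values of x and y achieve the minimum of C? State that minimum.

x = 1, y = 0, minimum C = -7

Feasible corners and C = -7x + 11y:
  (1, 0) → C = -7
  (0, 1/4) → C = 11/4
  (0, 0) → C = 0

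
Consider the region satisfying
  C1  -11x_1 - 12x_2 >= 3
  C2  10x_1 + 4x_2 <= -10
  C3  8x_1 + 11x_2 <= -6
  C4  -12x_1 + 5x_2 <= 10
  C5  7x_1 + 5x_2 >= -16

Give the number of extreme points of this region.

3

The feasible vertices (each the meet of two boundaries and inside every other half-plane) are:
  (-45/49, -10/49)
  (7/11, -45/11)
  (-26/19, -122/95)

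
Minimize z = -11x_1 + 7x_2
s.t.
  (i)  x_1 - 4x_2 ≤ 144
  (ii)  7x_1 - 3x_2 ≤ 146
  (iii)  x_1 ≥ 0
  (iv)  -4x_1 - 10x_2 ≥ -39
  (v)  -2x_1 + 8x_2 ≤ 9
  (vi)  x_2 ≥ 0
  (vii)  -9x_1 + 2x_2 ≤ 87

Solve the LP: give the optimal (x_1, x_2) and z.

The binding constraints are -4x_1 - 10x_2 = -39 and x_2 = 0.
Solving simultaneously gives x_1 = 39/4, x_2 = 0.

x_1 = 39/4, x_2 = 0, minimum z = -429/4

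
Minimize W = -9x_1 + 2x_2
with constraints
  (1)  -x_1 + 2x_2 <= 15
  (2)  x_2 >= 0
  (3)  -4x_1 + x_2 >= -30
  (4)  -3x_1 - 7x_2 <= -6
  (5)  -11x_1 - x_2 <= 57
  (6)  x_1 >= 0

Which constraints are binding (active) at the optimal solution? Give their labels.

(1) and (3)

Extreme points and W = -9x_1 + 2x_2:
  (75/7, 90/7) → W = -495/7
  (0, 15/2) → W = 15
  (15/2, 0) → W = -135/2
  (2, 0) → W = -18
  (0, 6/7) → W = 12/7

The minimum is at (75/7, 90/7). Substituting into each constraint, equality holds for (1) and (3); the remaining constraints have slack.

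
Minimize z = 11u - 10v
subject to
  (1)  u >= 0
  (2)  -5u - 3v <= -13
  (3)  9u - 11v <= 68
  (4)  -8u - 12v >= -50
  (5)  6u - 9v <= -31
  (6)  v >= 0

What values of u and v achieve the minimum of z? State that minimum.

u = 1/6, v = 73/18, minimum z = -697/18

Extreme points and z = 11u - 10v:
  (1/6, 73/18) → z = -697/18
  (8/21, 233/63) → z = -2066/63
  (13/24, 137/36) → z = -2311/72

The binding constraints are -5u - 3v = -13 and -8u - 12v = -50.
Solving simultaneously gives u = 1/6, v = 73/18.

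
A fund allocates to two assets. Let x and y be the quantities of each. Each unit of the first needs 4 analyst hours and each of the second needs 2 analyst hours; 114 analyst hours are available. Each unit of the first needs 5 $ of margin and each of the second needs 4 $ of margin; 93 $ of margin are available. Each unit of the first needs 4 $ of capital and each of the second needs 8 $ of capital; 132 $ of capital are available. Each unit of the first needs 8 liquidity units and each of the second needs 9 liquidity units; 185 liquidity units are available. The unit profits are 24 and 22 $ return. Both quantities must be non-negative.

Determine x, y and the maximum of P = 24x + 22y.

x = 9, y = 12, maximum P = 480

Extreme points and P = 24x + 22y:
  (0, 0) → P = 0
  (0, 33/2) → P = 363
  (93/5, 0) → P = 2232/5
  (9, 12) → P = 480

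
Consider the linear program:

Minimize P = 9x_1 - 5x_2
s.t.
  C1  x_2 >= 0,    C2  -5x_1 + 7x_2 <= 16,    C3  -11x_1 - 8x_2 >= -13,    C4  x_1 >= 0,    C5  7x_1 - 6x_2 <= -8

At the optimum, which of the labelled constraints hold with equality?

Feasible corners and P = 9x_1 - 5x_2:
  (0, 13/8) → P = -65/8
  (7/61, 179/122) → P = -769/122
  (0, 4/3) → P = -20/3

The minimum is at (0, 13/8). Substituting into each constraint, equality holds for C3 and C4; the remaining constraints have slack.

C3 and C4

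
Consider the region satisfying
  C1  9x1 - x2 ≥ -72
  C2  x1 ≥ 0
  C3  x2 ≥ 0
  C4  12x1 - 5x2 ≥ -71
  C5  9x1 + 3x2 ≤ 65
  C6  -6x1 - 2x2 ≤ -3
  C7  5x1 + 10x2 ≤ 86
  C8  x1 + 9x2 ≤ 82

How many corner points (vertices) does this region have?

5

The feasible vertices (each the meet of two boundaries and inside every other half-plane) are:
  (0, 3/2)
  (0, 43/5)
  (65/9, 0)
  (1/2, 0)
  (392/75, 449/75)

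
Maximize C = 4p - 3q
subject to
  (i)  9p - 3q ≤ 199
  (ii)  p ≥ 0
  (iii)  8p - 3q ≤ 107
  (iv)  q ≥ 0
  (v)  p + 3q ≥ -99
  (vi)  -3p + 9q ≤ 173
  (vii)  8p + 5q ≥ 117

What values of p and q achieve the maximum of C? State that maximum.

p = 443/32, q = 5/4, maximum C = 413/8

Vertices and C = 4p - 3q:
  (494/21, 1705/63) → C = 271/21
  (443/32, 5/4) → C = 413/8
  (188/87, 1735/87) → C = -4453/87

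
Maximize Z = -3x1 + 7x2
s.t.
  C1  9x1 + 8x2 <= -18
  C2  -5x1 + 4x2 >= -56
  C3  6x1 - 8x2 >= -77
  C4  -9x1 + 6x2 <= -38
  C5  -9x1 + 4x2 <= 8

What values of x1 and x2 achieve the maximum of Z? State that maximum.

x1 = 14/9, x2 = -4, maximum Z = -98/3

Feasible corners and Z = -3x1 + 7x2:
  (94/19, -297/38) → Z = -2643/38
  (14/9, -4) → Z = -98/3
  (-16, -34) → Z = -190
  (-100/9, -23) → Z = -383/3

The optimum lies where 9x1 + 8x2 = -18 and -9x1 + 6x2 = -38.
Solving simultaneously gives x1 = 14/9, x2 = -4.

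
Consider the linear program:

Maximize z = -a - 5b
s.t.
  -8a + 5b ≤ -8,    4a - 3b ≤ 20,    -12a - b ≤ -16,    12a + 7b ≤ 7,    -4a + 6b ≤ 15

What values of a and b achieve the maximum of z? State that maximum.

Feasible corners and z = -a - 5b:
  (17/10, -22/5) → z = 203/10
  (161/64, -53/16) → z = 899/64
  (35/24, -3/2) → z = 145/24

The binding constraints are 4a - 3b = 20 and -12a - b = -16.
Solving simultaneously gives a = 17/10, b = -22/5.

a = 17/10, b = -22/5, maximum z = 203/10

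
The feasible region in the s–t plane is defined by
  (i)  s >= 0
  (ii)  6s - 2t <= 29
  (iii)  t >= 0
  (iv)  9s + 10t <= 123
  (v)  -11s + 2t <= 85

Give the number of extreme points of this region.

Of the 10 pairwise boundary intersections, those satisfying every inequality are:
  (0, 0)
  (0, 123/10)
  (29/6, 0)
  (268/39, 159/26)

4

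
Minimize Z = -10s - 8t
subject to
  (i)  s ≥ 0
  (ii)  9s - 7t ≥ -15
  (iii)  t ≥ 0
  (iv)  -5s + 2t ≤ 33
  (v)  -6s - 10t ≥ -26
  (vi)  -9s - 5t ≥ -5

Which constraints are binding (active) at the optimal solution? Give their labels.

(i) and (vi)

Extreme points and Z = -10s - 8t:
  (0, 0) → Z = 0
  (0, 1) → Z = -8
  (5/9, 0) → Z = -50/9

The minimum is at (0, 1). Substituting into each constraint, equality holds for (i) and (vi); the remaining constraints have slack.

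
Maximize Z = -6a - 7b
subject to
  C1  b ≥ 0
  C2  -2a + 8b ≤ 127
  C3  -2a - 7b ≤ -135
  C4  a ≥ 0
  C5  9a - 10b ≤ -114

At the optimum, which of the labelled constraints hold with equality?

C2 and C3

Vertices and Z = -6a - 7b:
  (191/30, 262/15) → Z = -2407/15
  (179/26, 915/52) → Z = -8553/52
  (552/83, 1443/83) → Z = -13413/83

The maximum is at (191/30, 262/15). Substituting into each constraint, equality holds for C2 and C3; the remaining constraints have slack.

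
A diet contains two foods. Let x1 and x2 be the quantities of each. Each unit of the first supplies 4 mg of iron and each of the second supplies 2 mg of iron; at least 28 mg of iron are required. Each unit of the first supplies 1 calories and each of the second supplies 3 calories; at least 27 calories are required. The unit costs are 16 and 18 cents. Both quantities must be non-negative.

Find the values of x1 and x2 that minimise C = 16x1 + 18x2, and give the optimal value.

x1 = 3, x2 = 8, minimum C = 192

Feasible corners and C = 16x1 + 18x2:
  (0, 14) → C = 252
  (27, 0) → C = 432
  (3, 8) → C = 192
The feasible region is unbounded (it extends along (0, 1), (1, 0)), but C strictly increases along every unbounded feasible direction, so there is no improving ray and the minimum is attained at a vertex.

The optimum lies where 4x1 + 2x2 = 28 and x1 + 3x2 = 27.
Solving simultaneously gives x1 = 3, x2 = 8.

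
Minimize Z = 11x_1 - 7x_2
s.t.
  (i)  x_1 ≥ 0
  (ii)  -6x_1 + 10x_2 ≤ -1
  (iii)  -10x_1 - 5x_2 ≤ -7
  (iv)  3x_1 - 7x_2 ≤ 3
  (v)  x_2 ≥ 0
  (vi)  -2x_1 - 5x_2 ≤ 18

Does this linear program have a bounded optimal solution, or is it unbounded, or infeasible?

bounded optimum

Feasible corners and Z = 11x_1 - 7x_2:
  (15/26, 16/65) → Z = 601/130
  (7/10, 0) → Z = 77/10
  (1, 0) → Z = 11
The feasible region has finitely many vertices and no improving ray; the minimum is 601/130 at (15/26, 16/65).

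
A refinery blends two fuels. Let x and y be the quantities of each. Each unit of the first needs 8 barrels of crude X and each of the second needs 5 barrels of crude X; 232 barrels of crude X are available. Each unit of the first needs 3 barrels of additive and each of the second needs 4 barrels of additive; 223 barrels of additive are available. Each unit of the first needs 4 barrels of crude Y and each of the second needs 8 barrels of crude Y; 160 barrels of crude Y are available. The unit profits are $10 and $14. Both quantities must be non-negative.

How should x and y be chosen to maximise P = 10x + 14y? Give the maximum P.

Corner points and P = 10x + 14y:
  (0, 0) → P = 0
  (0, 20) → P = 280
  (29, 0) → P = 290
  (24, 8) → P = 352

x = 24, y = 8, maximum P = 352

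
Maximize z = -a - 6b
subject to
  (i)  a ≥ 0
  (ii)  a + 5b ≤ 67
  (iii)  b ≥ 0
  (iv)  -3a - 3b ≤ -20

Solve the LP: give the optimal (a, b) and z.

a = 20/3, b = 0, maximum z = -20/3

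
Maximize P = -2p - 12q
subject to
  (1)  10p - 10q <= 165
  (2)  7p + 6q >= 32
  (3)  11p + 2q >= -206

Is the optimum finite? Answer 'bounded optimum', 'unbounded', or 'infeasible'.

Corner points and P = -2p - 12q:
  (131/13, -167/26) → P = 740/13
  (-25, 69/2) → P = -364
The feasible region has finitely many vertices and no improving ray; the maximum is 740/13 at (131/13, -167/26).

bounded optimum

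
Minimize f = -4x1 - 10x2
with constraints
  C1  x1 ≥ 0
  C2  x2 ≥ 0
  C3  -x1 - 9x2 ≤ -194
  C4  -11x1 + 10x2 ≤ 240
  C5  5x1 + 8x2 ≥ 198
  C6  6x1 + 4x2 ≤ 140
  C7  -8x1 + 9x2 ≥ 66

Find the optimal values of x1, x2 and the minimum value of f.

x1 = 55/13, x2 = 745/26, minimum f = -3945/13

Feasible corners and f = -4x1 - 10x2:
  (230/37, 772/37) → f = -8640/37
  (242/25, 512/25) → f = -6088/25
  (10/23, 563/23) → f = -5670/23
  (55/13, 745/26) → f = -3945/13

The binding constraints are -11x1 + 10x2 = 240 and 6x1 + 4x2 = 140.
Solving simultaneously gives x1 = 55/13, x2 = 745/26.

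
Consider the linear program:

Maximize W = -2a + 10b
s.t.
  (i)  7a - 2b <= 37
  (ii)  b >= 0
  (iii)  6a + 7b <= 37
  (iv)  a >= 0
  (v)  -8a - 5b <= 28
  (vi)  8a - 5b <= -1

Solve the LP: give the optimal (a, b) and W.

Corner points and W = -2a + 10b:
  (0, 37/7) → W = 370/7
  (89/43, 151/43) → W = 1332/43
  (0, 1/5) → W = 2

a = 0, b = 37/7, maximum W = 370/7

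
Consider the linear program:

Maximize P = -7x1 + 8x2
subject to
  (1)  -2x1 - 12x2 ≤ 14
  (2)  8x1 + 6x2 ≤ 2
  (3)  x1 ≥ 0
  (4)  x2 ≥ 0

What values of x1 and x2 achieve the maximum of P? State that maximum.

At the optimal vertex, 8x1 + 6x2 = 2 and x1 = 0.
Solving simultaneously gives x1 = 0, x2 = 1/3.

x1 = 0, x2 = 1/3, maximum P = 8/3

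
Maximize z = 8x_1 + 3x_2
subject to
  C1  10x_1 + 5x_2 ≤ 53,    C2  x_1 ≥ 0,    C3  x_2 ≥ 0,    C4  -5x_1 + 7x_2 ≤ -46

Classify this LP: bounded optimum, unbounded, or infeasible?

The boundaries 10x_1 + 5x_2 = 53 and x_1 = 0 meet at (0, 53/5), but that point violates -5x_1 + 7x_2 ≤ -46. Every candidate vertex is excluded by some other constraint, so the feasible region is empty.

infeasible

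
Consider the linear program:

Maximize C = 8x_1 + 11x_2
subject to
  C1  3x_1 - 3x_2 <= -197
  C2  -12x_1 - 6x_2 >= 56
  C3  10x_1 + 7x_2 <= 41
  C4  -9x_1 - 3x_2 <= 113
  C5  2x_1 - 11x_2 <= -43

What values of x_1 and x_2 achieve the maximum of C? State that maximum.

x_1 = -914/33, x_2 = 1499/33, maximum C = 3059/11

Extreme points and C = 8x_1 + 11x_2:
  (-25, 122/3) → C = 742/3
  (-155/6, 239/6) → C = 463/2
  (-319/12, 263/6) → C = 539/2
  (-914/33, 1499/33) → C = 3059/11

At the optimal vertex, 10x_1 + 7x_2 = 41 and -9x_1 - 3x_2 = 113.
Solving simultaneously gives x_1 = -914/33, x_2 = 1499/33.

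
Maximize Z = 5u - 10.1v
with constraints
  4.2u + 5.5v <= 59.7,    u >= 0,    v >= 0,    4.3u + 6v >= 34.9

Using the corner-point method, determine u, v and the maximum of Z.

The optimum lies where 4.2u + 5.5v = 59.7 and v = 0.
Solving simultaneously gives u = 199/14, v = 0.

u = 199/14, v = 0, maximum Z = 995/14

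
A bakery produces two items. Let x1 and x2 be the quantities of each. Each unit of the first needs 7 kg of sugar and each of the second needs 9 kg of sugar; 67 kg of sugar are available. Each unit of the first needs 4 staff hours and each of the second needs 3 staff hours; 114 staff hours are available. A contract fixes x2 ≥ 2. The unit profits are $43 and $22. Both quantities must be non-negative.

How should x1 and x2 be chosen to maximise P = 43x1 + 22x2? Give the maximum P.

x1 = 7, x2 = 2, maximum P = 345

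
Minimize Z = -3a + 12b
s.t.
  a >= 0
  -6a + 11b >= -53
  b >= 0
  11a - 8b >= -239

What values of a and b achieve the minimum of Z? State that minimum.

a = 53/6, b = 0, minimum Z = -53/2

Vertices and Z = -3a + 12b:
  (0, 0) → Z = 0
  (0, 239/8) → Z = 717/2
  (53/6, 0) → Z = -53/2
The feasible region is unbounded (it extends along (11, 6), (8, 11)), but Z strictly increases along every unbounded feasible direction, so there is no improving ray and the minimum is attained at a vertex.

The optimum lies where -6a + 11b = -53 and b = 0.
Solving simultaneously gives a = 53/6, b = 0.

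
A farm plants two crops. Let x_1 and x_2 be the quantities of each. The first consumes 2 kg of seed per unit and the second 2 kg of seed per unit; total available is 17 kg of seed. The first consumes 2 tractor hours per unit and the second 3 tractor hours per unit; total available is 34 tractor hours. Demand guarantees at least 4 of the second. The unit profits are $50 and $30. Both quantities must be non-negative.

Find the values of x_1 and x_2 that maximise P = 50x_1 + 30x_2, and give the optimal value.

x_1 = 9/2, x_2 = 4, maximum P = 345

The optimum lies where 2x_1 + 2x_2 = 17 and x_2 = 4.
Solving simultaneously gives x_1 = 9/2, x_2 = 4.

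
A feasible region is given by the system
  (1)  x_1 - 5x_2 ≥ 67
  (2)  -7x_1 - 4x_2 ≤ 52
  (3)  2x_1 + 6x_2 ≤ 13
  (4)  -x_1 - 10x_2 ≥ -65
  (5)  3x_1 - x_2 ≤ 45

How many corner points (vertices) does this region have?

3

The feasible vertices (each the meet of two boundaries and inside every other half-plane) are:
  (8/39, -521/39)
  (79/7, -78/7)
  (128/19, -471/19)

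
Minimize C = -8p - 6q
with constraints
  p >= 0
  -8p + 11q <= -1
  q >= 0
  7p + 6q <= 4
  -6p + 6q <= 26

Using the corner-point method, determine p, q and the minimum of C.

Corner points and C = -8p - 6q:
  (1/8, 0) → C = -1
  (2/5, 1/5) → C = -22/5
  (4/7, 0) → C = -32/7

The optimum lies where q = 0 and 7p + 6q = 4.
Solving simultaneously gives p = 4/7, q = 0.

p = 4/7, q = 0, minimum C = -32/7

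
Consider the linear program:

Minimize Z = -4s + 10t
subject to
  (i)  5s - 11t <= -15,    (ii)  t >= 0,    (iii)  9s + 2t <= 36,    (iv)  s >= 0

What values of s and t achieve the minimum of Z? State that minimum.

Vertices and Z = -4s + 10t:
  (366/109, 315/109) → Z = 1686/109
  (0, 15/11) → Z = 150/11
  (0, 18) → Z = 180

s = 0, t = 15/11, minimum Z = 150/11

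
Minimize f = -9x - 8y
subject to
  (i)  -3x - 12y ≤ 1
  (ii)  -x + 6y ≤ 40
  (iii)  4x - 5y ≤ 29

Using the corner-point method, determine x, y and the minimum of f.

Feasible corners and f = -9x - 8y:
  (-81/5, 119/30) → f = 1711/15
  (49/9, -13/9) → f = -337/9
  (374/19, 189/19) → f = -4878/19

The optimum lies where -x + 6y = 40 and 4x - 5y = 29.
Solving simultaneously gives x = 374/19, y = 189/19.

x = 374/19, y = 189/19, minimum f = -4878/19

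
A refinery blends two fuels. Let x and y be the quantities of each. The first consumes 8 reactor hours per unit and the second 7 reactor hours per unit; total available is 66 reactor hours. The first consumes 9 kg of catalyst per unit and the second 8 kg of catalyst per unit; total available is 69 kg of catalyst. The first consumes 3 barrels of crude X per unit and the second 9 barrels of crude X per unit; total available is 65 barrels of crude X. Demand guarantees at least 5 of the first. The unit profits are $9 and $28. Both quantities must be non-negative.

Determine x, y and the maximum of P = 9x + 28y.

x = 5, y = 3, maximum P = 129

Feasible corners and P = 9x + 28y:
  (23/3, 0) → P = 69
  (5, 0) → P = 45
  (5, 3) → P = 129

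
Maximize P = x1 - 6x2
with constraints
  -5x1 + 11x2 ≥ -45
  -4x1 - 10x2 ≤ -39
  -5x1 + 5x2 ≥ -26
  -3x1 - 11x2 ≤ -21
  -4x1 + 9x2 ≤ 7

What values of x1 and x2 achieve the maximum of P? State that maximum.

Feasible corners and P = x1 - 6x2:
  (13/2, 13/10) → P = -13/10
  (281/76, 46/19) → P = -823/76
  (269/25, 139/25) → P = -113/5

x1 = 13/2, x2 = 13/10, maximum P = -13/10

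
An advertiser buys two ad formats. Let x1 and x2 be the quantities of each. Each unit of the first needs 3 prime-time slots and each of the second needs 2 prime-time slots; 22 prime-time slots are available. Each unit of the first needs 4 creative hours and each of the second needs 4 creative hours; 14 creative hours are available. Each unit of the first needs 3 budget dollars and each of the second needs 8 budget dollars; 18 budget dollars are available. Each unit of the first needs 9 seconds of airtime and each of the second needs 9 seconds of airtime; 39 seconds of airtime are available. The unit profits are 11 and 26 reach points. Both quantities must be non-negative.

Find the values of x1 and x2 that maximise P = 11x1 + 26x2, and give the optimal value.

Corner points and P = 11x1 + 26x2:
  (0, 0) → P = 0
  (0, 9/4) → P = 117/2
  (7/2, 0) → P = 77/2
  (2, 3/2) → P = 61

x1 = 2, x2 = 3/2, maximum P = 61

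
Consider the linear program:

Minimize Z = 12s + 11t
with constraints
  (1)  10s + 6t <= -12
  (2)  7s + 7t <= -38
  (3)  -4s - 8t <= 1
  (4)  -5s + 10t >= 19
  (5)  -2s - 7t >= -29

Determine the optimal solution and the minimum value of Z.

Corner points and Z = 12s + 11t:
  (-297/28, 145/28) → Z = -1969/28
  (-67/5, 279/35) → Z = -2559/35
  (-239/12, 59/6) → Z = -785/6

At the optimal vertex, -4s - 8t = 1 and -2s - 7t = -29.
Solving simultaneously gives s = -239/12, t = 59/6.

s = -239/12, t = 59/6, minimum Z = -785/6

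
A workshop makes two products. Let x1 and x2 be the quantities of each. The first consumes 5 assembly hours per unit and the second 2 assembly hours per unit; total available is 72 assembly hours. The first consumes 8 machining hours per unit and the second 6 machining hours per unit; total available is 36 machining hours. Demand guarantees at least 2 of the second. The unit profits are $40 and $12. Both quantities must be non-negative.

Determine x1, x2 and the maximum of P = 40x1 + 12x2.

x1 = 3, x2 = 2, maximum P = 144

Extreme points and P = 40x1 + 12x2:
  (0, 6) → P = 72
  (0, 2) → P = 24
  (3, 2) → P = 144

The optimum lies where 8x1 + 6x2 = 36 and x2 = 2.
Solving simultaneously gives x1 = 3, x2 = 2.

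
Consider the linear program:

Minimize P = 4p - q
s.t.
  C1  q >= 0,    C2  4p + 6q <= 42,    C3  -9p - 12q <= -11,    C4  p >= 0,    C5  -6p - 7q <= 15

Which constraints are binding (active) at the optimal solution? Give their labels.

C2 and C4

Feasible corners and P = 4p - q:
  (21/2, 0) → P = 42
  (11/9, 0) → P = 44/9
  (0, 7) → P = -7
  (0, 11/12) → P = -11/12

The minimum is at (0, 7). Substituting into each constraint, equality holds for C2 and C4; the remaining constraints have slack.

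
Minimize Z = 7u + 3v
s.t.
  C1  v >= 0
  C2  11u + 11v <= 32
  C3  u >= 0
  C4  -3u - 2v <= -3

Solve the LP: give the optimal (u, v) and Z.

Corner points and Z = 7u + 3v:
  (32/11, 0) → Z = 224/11
  (1, 0) → Z = 7
  (0, 32/11) → Z = 96/11
  (0, 3/2) → Z = 9/2

u = 0, v = 3/2, minimum Z = 9/2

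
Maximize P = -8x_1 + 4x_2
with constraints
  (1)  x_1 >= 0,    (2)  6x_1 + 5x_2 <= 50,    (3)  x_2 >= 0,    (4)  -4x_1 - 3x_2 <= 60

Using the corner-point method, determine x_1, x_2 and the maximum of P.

Corner points and P = -8x_1 + 4x_2:
  (0, 10) → P = 40
  (0, 0) → P = 0
  (25/3, 0) → P = -200/3

The binding constraints are x_1 = 0 and 6x_1 + 5x_2 = 50.
Solving simultaneously gives x_1 = 0, x_2 = 10.

x_1 = 0, x_2 = 10, maximum P = 40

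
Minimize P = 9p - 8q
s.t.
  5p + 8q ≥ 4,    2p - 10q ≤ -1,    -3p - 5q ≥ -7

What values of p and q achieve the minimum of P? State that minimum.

p = -36, q = 23, minimum P = -508

Corner points and P = 9p - 8q:
  (16/33, 13/66) → P = 92/33
  (-36, 23) → P = -508
  (13/8, 17/40) → P = 449/40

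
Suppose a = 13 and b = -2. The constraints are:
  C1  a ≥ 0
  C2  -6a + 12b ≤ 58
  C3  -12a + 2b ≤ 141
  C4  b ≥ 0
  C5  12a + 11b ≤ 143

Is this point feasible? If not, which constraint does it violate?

not feasible — violates C4

Constraint C4: b = -2, which is not ≥ 0. All other constraints are satisfied.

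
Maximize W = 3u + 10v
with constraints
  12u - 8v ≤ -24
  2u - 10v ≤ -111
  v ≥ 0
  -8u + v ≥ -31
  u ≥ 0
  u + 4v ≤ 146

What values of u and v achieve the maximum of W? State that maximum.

The binding constraints are -8u + v = -31 and u + 4v = 146.
Solving simultaneously gives u = 90/11, v = 379/11.

u = 90/11, v = 379/11, maximum W = 4060/11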